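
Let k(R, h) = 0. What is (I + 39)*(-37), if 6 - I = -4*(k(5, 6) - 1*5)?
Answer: -925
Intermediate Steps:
I = -14 (I = 6 - (-4)*(0 - 1*5) = 6 - (-4)*(0 - 5) = 6 - (-4)*(-5) = 6 - 1*20 = 6 - 20 = -14)
(I + 39)*(-37) = (-14 + 39)*(-37) = 25*(-37) = -925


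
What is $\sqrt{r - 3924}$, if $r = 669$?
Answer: $i \sqrt{3255} \approx 57.053 i$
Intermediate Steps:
$\sqrt{r - 3924} = \sqrt{669 - 3924} = \sqrt{-3255} = i \sqrt{3255}$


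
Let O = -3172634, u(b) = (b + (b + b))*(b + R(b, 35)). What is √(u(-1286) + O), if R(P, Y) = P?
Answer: 7*√137758 ≈ 2598.1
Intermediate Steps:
u(b) = 6*b² (u(b) = (b + (b + b))*(b + b) = (b + 2*b)*(2*b) = (3*b)*(2*b) = 6*b²)
√(u(-1286) + O) = √(6*(-1286)² - 3172634) = √(6*1653796 - 3172634) = √(9922776 - 3172634) = √6750142 = 7*√137758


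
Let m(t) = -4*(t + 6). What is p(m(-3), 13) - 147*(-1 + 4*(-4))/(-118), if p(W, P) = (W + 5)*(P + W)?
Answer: -3325/118 ≈ -28.178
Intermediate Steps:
m(t) = -24 - 4*t (m(t) = -4*(6 + t) = -24 - 4*t)
p(W, P) = (5 + W)*(P + W)
p(m(-3), 13) - 147*(-1 + 4*(-4))/(-118) = ((-24 - 4*(-3))² + 5*13 + 5*(-24 - 4*(-3)) + 13*(-24 - 4*(-3))) - 147*(-1 + 4*(-4))/(-118) = ((-24 + 12)² + 65 + 5*(-24 + 12) + 13*(-24 + 12)) - 147*(-1 - 16)*(-1)/118 = ((-12)² + 65 + 5*(-12) + 13*(-12)) - (-2499)*(-1)/118 = (144 + 65 - 60 - 156) - 147*17/118 = -7 - 2499/118 = -3325/118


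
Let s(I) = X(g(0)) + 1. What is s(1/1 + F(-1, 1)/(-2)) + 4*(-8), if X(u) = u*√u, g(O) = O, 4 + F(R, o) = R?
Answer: -31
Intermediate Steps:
F(R, o) = -4 + R
X(u) = u^(3/2)
s(I) = 1 (s(I) = 0^(3/2) + 1 = 0 + 1 = 1)
s(1/1 + F(-1, 1)/(-2)) + 4*(-8) = 1 + 4*(-8) = 1 - 32 = -31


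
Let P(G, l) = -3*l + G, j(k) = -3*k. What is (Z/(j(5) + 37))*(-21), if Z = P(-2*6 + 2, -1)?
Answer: 147/22 ≈ 6.6818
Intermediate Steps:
P(G, l) = G - 3*l
Z = -7 (Z = (-2*6 + 2) - 3*(-1) = (-12 + 2) + 3 = -10 + 3 = -7)
(Z/(j(5) + 37))*(-21) = -7/(-3*5 + 37)*(-21) = -7/(-15 + 37)*(-21) = -7/22*(-21) = 147/22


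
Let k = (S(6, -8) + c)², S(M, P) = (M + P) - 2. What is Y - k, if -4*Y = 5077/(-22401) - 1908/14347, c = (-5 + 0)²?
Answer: -566811346481/1285548588 ≈ -440.91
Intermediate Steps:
c = 25 (c = (-5)² = 25)
S(M, P) = -2 + M + P
k = 441 (k = ((-2 + 6 - 8) + 25)² = (-4 + 25)² = 21² = 441)
Y = 115580827/1285548588 (Y = -(5077/(-22401) - 1908/14347)/4 = -(5077*(-1/22401) - 1908*1/14347)/4 = -(-5077/22401 - 1908/14347)/4 = -¼*(-115580827/321387147) = 115580827/1285548588 ≈ 0.089908)
Y - k = 115580827/1285548588 - 1*441 = 115580827/1285548588 - 441 = -566811346481/1285548588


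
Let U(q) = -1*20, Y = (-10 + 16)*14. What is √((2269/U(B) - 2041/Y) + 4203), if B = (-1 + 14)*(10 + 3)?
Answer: √179277630/210 ≈ 63.759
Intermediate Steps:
Y = 84 (Y = 6*14 = 84)
B = 169 (B = 13*13 = 169)
U(q) = -20
√((2269/U(B) - 2041/Y) + 4203) = √((2269/(-20) - 2041/84) + 4203) = √((2269*(-1/20) - 2041*1/84) + 4203) = √((-2269/20 - 2041/84) + 4203) = √(-28927/210 + 4203) = √(853703/210) = √179277630/210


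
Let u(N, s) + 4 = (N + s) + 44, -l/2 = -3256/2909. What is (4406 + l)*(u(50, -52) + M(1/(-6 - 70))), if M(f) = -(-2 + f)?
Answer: 19498232103/110542 ≈ 1.7639e+5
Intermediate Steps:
l = 6512/2909 (l = -(-6512)/2909 = -2*(-3256/2909) = 6512/2909 ≈ 2.2386)
u(N, s) = 40 + N + s (u(N, s) = -4 + ((N + s) + 44) = -4 + (44 + N + s) = 40 + N + s)
M(f) = 2 - f
(4406 + l)*(u(50, -52) + M(1/(-6 - 70))) = (4406 + 6512/2909)*((40 + 50 - 52) + (2 - 1/(-6 - 70))) = 12823566*(38 + (2 - 1/(-76)))/2909 = 12823566*(38 + (2 - 1*(-1/76)))/2909 = 12823566*(38 + (2 + 1/76))/2909 = 12823566*(38 + 153/76)/2909 = (12823566/2909)*(3041/76) = 19498232103/110542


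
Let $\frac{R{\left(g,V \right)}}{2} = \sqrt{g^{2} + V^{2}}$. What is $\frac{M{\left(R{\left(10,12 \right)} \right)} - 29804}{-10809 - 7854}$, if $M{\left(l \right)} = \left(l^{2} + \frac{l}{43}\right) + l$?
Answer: $\frac{28828}{18663} - \frac{176 \sqrt{61}}{802509} \approx 1.5429$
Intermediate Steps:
$R{\left(g,V \right)} = 2 \sqrt{V^{2} + g^{2}}$ ($R{\left(g,V \right)} = 2 \sqrt{g^{2} + V^{2}} = 2 \sqrt{V^{2} + g^{2}}$)
$M{\left(l \right)} = l^{2} + \frac{44 l}{43}$ ($M{\left(l \right)} = \left(l^{2} + \frac{l}{43}\right) + l = l^{2} + \frac{44 l}{43}$)
$\frac{M{\left(R{\left(10,12 \right)} \right)} - 29804}{-10809 - 7854} = \frac{\frac{2 \sqrt{12^{2} + 10^{2}} \left(44 + 43 \cdot 2 \sqrt{12^{2} + 10^{2}}\right)}{43} - 29804}{-10809 - 7854} = \frac{\frac{2 \sqrt{144 + 100} \left(44 + 43 \cdot 2 \sqrt{144 + 100}\right)}{43} - 29804}{-18663} = \left(\frac{2 \sqrt{244} \left(44 + 43 \cdot 2 \sqrt{244}\right)}{43} - 29804\right) \left(- \frac{1}{18663}\right) = \left(\frac{2 \cdot 2 \sqrt{61} \left(44 + 43 \cdot 2 \cdot 2 \sqrt{61}\right)}{43} - 29804\right) \left(- \frac{1}{18663}\right) = \left(\frac{4 \sqrt{61} \left(44 + 43 \cdot 4 \sqrt{61}\right)}{43} - 29804\right) \left(- \frac{1}{18663}\right) = \left(\frac{4 \sqrt{61} \left(44 + 172 \sqrt{61}\right)}{43} - 29804\right) \left(- \frac{1}{18663}\right) = \left(-29804 + \frac{4 \sqrt{61} \left(44 + 172 \sqrt{61}\right)}{43}\right) \left(- \frac{1}{18663}\right) = \frac{29804}{18663} - \frac{4 \sqrt{61} \left(44 + 172 \sqrt{61}\right)}{802509}$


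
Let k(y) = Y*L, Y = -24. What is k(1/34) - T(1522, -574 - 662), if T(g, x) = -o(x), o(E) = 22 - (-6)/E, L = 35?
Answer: -168509/206 ≈ -818.00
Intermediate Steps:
o(E) = 22 + 6/E
T(g, x) = -22 - 6/x (T(g, x) = -(22 + 6/x) = -22 - 6/x)
k(y) = -840 (k(y) = -24*35 = -840)
k(1/34) - T(1522, -574 - 662) = -840 - (-22 - 6/(-574 - 662)) = -840 - (-22 - 6/(-1236)) = -840 - (-22 - 6*(-1/1236)) = -840 - (-22 + 1/206) = -840 - 1*(-4531/206) = -840 + 4531/206 = -168509/206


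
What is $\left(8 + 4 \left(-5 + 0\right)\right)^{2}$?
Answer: $144$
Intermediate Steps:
$\left(8 + 4 \left(-5 + 0\right)\right)^{2} = \left(8 + 4 \left(-5\right)\right)^{2} = \left(8 - 20\right)^{2} = \left(-12\right)^{2} = 144$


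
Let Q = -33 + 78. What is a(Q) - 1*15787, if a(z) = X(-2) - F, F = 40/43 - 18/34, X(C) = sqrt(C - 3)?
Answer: -11540590/731 + I*sqrt(5) ≈ -15787.0 + 2.2361*I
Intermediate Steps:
X(C) = sqrt(-3 + C)
F = 293/731 (F = 40*(1/43) - 18*1/34 = 40/43 - 9/17 = 293/731 ≈ 0.40082)
Q = 45
a(z) = -293/731 + I*sqrt(5) (a(z) = sqrt(-3 - 2) - 1*293/731 = sqrt(-5) - 293/731 = I*sqrt(5) - 293/731 = -293/731 + I*sqrt(5))
a(Q) - 1*15787 = (-293/731 + I*sqrt(5)) - 1*15787 = (-293/731 + I*sqrt(5)) - 15787 = -11540590/731 + I*sqrt(5)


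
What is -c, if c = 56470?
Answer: -56470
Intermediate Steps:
-c = -1*56470 = -56470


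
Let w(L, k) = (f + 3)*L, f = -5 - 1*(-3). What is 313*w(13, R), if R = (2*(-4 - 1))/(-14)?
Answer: 4069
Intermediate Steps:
R = 5/7 (R = (2*(-5))*(-1/14) = -10*(-1/14) = 5/7 ≈ 0.71429)
f = -2 (f = -5 + 3 = -2)
w(L, k) = L (w(L, k) = (-2 + 3)*L = 1*L = L)
313*w(13, R) = 313*13 = 4069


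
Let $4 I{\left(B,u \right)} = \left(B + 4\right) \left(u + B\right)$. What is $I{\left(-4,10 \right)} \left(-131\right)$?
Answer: $0$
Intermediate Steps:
$I{\left(B,u \right)} = \frac{\left(4 + B\right) \left(B + u\right)}{4}$ ($I{\left(B,u \right)} = \frac{\left(B + 4\right) \left(u + B\right)}{4} = \frac{\left(4 + B\right) \left(B + u\right)}{4}$)
$I{\left(-4,10 \right)} \left(-131\right) = \left(-4 + 10 + \frac{\left(-4\right)^{2}}{4} + \frac{1}{4} \left(-4\right) 10\right) \left(-131\right) = \left(-4 + 10 + \frac{1}{4} \cdot 16 - 10\right) \left(-131\right) = \left(-4 + 10 + 4 - 10\right) \left(-131\right) = 0 \left(-131\right) = 0$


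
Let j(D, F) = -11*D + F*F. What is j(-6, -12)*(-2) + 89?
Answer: -331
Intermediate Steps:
j(D, F) = F**2 - 11*D (j(D, F) = -11*D + F**2 = F**2 - 11*D)
j(-6, -12)*(-2) + 89 = ((-12)**2 - 11*(-6))*(-2) + 89 = (144 + 66)*(-2) + 89 = 210*(-2) + 89 = -420 + 89 = -331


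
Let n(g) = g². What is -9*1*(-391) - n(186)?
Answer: -31077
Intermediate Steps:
-9*1*(-391) - n(186) = -9*1*(-391) - 1*186² = -9*(-391) - 1*34596 = 3519 - 34596 = -31077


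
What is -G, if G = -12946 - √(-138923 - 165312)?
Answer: 12946 + I*√304235 ≈ 12946.0 + 551.58*I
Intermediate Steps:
G = -12946 - I*√304235 (G = -12946 - √(-304235) = -12946 - I*√304235 ≈ -12946.0 - 551.58*I)
-G = -(-12946 - I*√304235) = 12946 + I*√304235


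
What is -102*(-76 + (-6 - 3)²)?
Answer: -510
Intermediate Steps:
-102*(-76 + (-6 - 3)²) = -102*(-76 + (-9)²) = -102*(-76 + 81) = -102*5 = -510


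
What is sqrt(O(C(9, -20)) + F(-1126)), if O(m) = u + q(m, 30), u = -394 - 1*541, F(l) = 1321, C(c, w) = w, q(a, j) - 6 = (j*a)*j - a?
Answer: 2*I*sqrt(4397) ≈ 132.62*I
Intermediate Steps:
q(a, j) = 6 - a + a*j**2 (q(a, j) = 6 + ((j*a)*j - a) = 6 + ((a*j)*j - a) = 6 + (a*j**2 - a) = 6 + (-a + a*j**2) = 6 - a + a*j**2)
u = -935 (u = -394 - 541 = -935)
O(m) = -929 + 899*m (O(m) = -935 + (6 - m + m*30**2) = -935 + (6 - m + m*900) = -935 + (6 - m + 900*m) = -935 + (6 + 899*m) = -929 + 899*m)
sqrt(O(C(9, -20)) + F(-1126)) = sqrt((-929 + 899*(-20)) + 1321) = sqrt((-929 - 17980) + 1321) = sqrt(-18909 + 1321) = sqrt(-17588) = 2*I*sqrt(4397)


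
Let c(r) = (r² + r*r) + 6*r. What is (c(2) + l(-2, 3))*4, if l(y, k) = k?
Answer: 92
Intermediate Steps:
c(r) = 2*r² + 6*r (c(r) = (r² + r²) + 6*r = 2*r² + 6*r)
(c(2) + l(-2, 3))*4 = (2*2*(3 + 2) + 3)*4 = (2*2*5 + 3)*4 = (20 + 3)*4 = 23*4 = 92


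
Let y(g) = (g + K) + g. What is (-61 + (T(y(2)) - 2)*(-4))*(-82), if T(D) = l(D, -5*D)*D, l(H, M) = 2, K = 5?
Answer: 10250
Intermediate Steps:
y(g) = 5 + 2*g (y(g) = (g + 5) + g = (5 + g) + g = 5 + 2*g)
T(D) = 2*D
(-61 + (T(y(2)) - 2)*(-4))*(-82) = (-61 + (2*(5 + 2*2) - 2)*(-4))*(-82) = (-61 + (2*(5 + 4) - 2)*(-4))*(-82) = (-61 + (2*9 - 2)*(-4))*(-82) = (-61 + (18 - 2)*(-4))*(-82) = (-61 + 16*(-4))*(-82) = (-61 - 64)*(-82) = -125*(-82) = 10250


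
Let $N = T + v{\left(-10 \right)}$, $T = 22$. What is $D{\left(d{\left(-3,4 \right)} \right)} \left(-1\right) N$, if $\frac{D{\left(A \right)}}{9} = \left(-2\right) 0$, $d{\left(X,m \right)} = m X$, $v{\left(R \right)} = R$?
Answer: $0$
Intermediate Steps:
$d{\left(X,m \right)} = X m$
$D{\left(A \right)} = 0$ ($D{\left(A \right)} = 9 \left(\left(-2\right) 0\right) = 9 \cdot 0 = 0$)
$N = 12$ ($N = 22 - 10 = 12$)
$D{\left(d{\left(-3,4 \right)} \right)} \left(-1\right) N = 0 \left(-1\right) 12 = 0 \cdot 12 = 0$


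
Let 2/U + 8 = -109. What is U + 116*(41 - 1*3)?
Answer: 515734/117 ≈ 4408.0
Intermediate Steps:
U = -2/117 (U = 2/(-8 - 109) = 2/(-117) = 2*(-1/117) = -2/117 ≈ -0.017094)
U + 116*(41 - 1*3) = -2/117 + 116*(41 - 1*3) = -2/117 + 116*(41 - 3) = -2/117 + 116*38 = -2/117 + 4408 = 515734/117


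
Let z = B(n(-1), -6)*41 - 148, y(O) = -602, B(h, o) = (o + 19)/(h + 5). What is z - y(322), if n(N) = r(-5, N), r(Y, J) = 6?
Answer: 5527/11 ≈ 502.45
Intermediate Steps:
n(N) = 6
B(h, o) = (19 + o)/(5 + h)
z = -1095/11 (z = ((19 - 6)/(5 + 6))*41 - 148 = (13/11)*41 - 148 = 533/11 - 148 = -1095/11 ≈ -99.545)
z - y(322) = -1095/11 - 1*(-602) = -1095/11 + 602 = 5527/11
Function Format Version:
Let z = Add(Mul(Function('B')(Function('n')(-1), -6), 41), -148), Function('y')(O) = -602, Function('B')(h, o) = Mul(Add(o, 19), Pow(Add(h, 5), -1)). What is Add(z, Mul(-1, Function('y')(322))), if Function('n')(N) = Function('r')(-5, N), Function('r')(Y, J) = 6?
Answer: Rational(5527, 11) ≈ 502.45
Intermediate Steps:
Function('n')(N) = 6
Function('B')(h, o) = Mul(Pow(Add(5, h), -1), Add(19, o)) (Function('B')(h, o) = Mul(Add(19, o), Pow(Add(5, h), -1)) = Mul(Pow(Add(5, h), -1), Add(19, o)))
z = Rational(-1095, 11) (z = Add(Mul(Mul(Pow(Add(5, 6), -1), Add(19, -6)), 41), -148) = Add(Mul(Mul(Pow(11, -1), 13), 41), -148) = Add(Mul(Mul(Rational(1, 11), 13), 41), -148) = Add(Mul(Rational(13, 11), 41), -148) = Add(Rational(533, 11), -148) = Rational(-1095, 11) ≈ -99.545)
Add(z, Mul(-1, Function('y')(322))) = Add(Rational(-1095, 11), Mul(-1, -602)) = Add(Rational(-1095, 11), 602) = Rational(5527, 11)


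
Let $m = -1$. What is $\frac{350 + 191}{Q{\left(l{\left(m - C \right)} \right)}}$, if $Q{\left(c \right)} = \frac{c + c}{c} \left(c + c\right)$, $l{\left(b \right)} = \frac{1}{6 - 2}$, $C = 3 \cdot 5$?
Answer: $541$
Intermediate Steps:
$C = 15$
$l{\left(b \right)} = \frac{1}{4}$
$Q{\left(c \right)} = 4 c$ ($Q{\left(c \right)} = \frac{2 c}{c} 2 c = 2 \cdot 2 c = 4 c$)
$\frac{350 + 191}{Q{\left(l{\left(m - C \right)} \right)}} = \frac{350 + 191}{4 \cdot \frac{1}{4}} = \frac{541}{1} = 541 \cdot 1 = 541$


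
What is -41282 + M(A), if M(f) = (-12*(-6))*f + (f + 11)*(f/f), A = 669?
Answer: 7566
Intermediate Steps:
M(f) = 11 + 73*f (M(f) = 72*f + (11 + f)*1 = 72*f + (11 + f) = 11 + 73*f)
-41282 + M(A) = -41282 + (11 + 73*669) = -41282 + (11 + 48837) = -41282 + 48848 = 7566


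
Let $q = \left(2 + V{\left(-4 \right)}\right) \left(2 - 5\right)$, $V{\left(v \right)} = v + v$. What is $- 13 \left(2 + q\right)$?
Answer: $-260$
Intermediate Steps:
$V{\left(v \right)} = 2 v$
$q = 18$ ($q = \left(2 + 2 \left(-4\right)\right) \left(2 - 5\right) = \left(2 - 8\right) \left(-3\right) = \left(-6\right) \left(-3\right) = 18$)
$- 13 \left(2 + q\right) = - 13 \left(2 + 18\right) = \left(-13\right) 20 = -260$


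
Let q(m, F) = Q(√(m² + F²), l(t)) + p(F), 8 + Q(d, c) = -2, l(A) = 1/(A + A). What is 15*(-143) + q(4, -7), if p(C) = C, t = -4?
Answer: -2162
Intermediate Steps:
l(A) = 1/(2*A)
Q(d, c) = -10 (Q(d, c) = -8 - 2 = -10)
q(m, F) = -10 + F
15*(-143) + q(4, -7) = 15*(-143) + (-10 - 7) = -2145 - 17 = -2162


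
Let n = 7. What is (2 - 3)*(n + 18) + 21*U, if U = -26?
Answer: -571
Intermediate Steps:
(2 - 3)*(n + 18) + 21*U = (2 - 3)*(7 + 18) + 21*(-26) = -1*25 - 546 = -25 - 546 = -571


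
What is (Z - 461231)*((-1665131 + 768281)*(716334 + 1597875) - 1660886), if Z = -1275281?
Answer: 3604130660403794432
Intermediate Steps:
(Z - 461231)*((-1665131 + 768281)*(716334 + 1597875) - 1660886) = (-1275281 - 461231)*((-1665131 + 768281)*(716334 + 1597875) - 1660886) = -1736512*(-896850*2314209 - 1660886) = -1736512*(-2075498341650 - 1660886) = -1736512*(-2075500002536) = 3604130660403794432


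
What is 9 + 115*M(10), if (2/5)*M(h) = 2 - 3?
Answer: -557/2 ≈ -278.50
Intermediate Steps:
M(h) = -5/2 (M(h) = 5*(2 - 3)/2 = (5/2)*(-1) = -5/2)
9 + 115*M(10) = 9 + 115*(-5/2) = 9 - 575/2 = -557/2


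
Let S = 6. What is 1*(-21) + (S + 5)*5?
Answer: 34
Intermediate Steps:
1*(-21) + (S + 5)*5 = 1*(-21) + (6 + 5)*5 = -21 + 11*5 = -21 + 55 = 34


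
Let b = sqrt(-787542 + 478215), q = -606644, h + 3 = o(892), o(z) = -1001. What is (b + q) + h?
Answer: -607648 + I*sqrt(309327) ≈ -6.0765e+5 + 556.17*I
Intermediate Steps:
h = -1004 (h = -3 - 1001 = -1004)
b = I*sqrt(309327) (b = sqrt(-309327) = I*sqrt(309327) ≈ 556.17*I)
(b + q) + h = (I*sqrt(309327) - 606644) - 1004 = (-606644 + I*sqrt(309327)) - 1004 = -607648 + I*sqrt(309327)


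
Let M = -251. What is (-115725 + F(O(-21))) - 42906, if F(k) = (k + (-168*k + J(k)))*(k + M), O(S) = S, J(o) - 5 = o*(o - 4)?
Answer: -1256695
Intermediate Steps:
J(o) = 5 + o*(-4 + o) (J(o) = 5 + o*(o - 4) = 5 + o*(-4 + o))
F(k) = (-251 + k)*(5 + k² - 171*k) (F(k) = (k + (-168*k + (5 + k² - 4*k)))*(k - 251) = (k + (5 + k² - 172*k))*(-251 + k) = (5 + k² - 171*k)*(-251 + k) = (-251 + k)*(5 + k² - 171*k))
(-115725 + F(O(-21))) - 42906 = (-115725 + (-1255 + (-21)³ - 422*(-21)² + 42926*(-21))) - 42906 = (-115725 + (-1255 - 9261 - 422*441 - 901446)) - 42906 = (-115725 + (-1255 - 9261 - 186102 - 901446)) - 42906 = (-115725 - 1098064) - 42906 = -1213789 - 42906 = -1256695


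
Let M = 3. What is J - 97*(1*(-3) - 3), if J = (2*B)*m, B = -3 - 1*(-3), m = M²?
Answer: 582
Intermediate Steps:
m = 9 (m = 3² = 9)
B = 0 (B = -3 + 3 = 0)
J = 0 (J = (2*0)*9 = 0*9 = 0)
J - 97*(1*(-3) - 3) = 0 - 97*(1*(-3) - 3) = 0 - 97*(-3 - 3) = 0 - 97*(-6) = 0 + 582 = 582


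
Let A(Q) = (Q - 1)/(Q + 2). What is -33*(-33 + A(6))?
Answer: 8547/8 ≈ 1068.4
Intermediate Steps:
A(Q) = (-1 + Q)/(2 + Q)
-33*(-33 + A(6)) = -33*(-33 + (-1 + 6)/(2 + 6)) = -33*(-33 + 5/8) = -33*(-259/8) = 8547/8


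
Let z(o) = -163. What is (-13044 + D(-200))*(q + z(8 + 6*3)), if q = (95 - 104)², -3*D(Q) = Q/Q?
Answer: 3208906/3 ≈ 1.0696e+6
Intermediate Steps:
D(Q) = -⅓ (D(Q) = -Q/(3*Q) = -⅓*1 = -⅓)
q = 81 (q = (-9)² = 81)
(-13044 + D(-200))*(q + z(8 + 6*3)) = (-13044 - ⅓)*(81 - 163) = -39133/3*(-82) = 3208906/3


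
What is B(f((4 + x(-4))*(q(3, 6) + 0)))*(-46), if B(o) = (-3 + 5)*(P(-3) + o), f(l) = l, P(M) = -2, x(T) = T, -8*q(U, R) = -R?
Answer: 184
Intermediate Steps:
q(U, R) = R/8 (q(U, R) = -(-1)*R/8 = R/8)
B(o) = -4 + 2*o (B(o) = (-3 + 5)*(-2 + o) = 2*(-2 + o) = -4 + 2*o)
B(f((4 + x(-4))*(q(3, 6) + 0)))*(-46) = (-4 + 2*((4 - 4)*((1/8)*6 + 0)))*(-46) = (-4 + 2*(0*(3/4 + 0)))*(-46) = (-4 + 2*(0*(3/4)))*(-46) = (-4 + 2*0)*(-46) = (-4 + 0)*(-46) = -4*(-46) = 184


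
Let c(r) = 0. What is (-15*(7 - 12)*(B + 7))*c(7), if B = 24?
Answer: 0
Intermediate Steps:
(-15*(7 - 12)*(B + 7))*c(7) = -15*(7 - 12)*(24 + 7)*0 = -(-75)*31*0 = -15*(-155)*0 = 2325*0 = 0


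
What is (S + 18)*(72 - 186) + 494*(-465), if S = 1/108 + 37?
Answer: -4247659/18 ≈ -2.3598e+5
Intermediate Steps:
S = 3997/108 (S = 1/108 + 37 = 3997/108 ≈ 37.009)
(S + 18)*(72 - 186) + 494*(-465) = (3997/108 + 18)*(72 - 186) + 494*(-465) = (5941/108)*(-114) - 229710 = -112879/18 - 229710 = -4247659/18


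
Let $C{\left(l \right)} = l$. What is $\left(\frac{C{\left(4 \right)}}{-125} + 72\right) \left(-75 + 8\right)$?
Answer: $- \frac{602732}{125} \approx -4821.9$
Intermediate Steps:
$\left(\frac{C{\left(4 \right)}}{-125} + 72\right) \left(-75 + 8\right) = \left(\frac{4}{-125} + 72\right) \left(-75 + 8\right) = \left(4 \left(- \frac{1}{125}\right) + 72\right) \left(-67\right) = \left(- \frac{4}{125} + 72\right) \left(-67\right) = \frac{8996}{125} \left(-67\right) = - \frac{602732}{125}$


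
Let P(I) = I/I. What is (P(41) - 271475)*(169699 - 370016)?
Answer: 54380857258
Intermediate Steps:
P(I) = 1
(P(41) - 271475)*(169699 - 370016) = (1 - 271475)*(169699 - 370016) = -271474*(-200317) = 54380857258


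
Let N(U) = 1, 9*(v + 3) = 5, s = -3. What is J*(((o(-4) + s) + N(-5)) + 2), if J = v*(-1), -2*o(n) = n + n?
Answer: 88/9 ≈ 9.7778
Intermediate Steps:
v = -22/9 (v = -3 + (1/9)*5 = -3 + 5/9 = -22/9 ≈ -2.4444)
o(n) = -n (o(n) = -(n + n)/2 = -n)
J = 22/9 (J = -22/9*(-1) = 22/9 ≈ 2.4444)
J*(((o(-4) + s) + N(-5)) + 2) = 22*(((-1*(-4) - 3) + 1) + 2)/9 = 22*(((4 - 3) + 1) + 2)/9 = 22*((1 + 1) + 2)/9 = 22*(2 + 2)/9 = (22/9)*4 = 88/9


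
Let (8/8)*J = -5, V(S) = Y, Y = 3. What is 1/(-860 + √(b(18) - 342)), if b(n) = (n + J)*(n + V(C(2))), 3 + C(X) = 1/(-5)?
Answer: -860/739669 - I*√69/739669 ≈ -0.0011627 - 1.123e-5*I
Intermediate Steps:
C(X) = -16/5 (C(X) = -3 + 1/(-5) = -3 - ⅕ = -16/5)
V(S) = 3
J = -5
b(n) = (-5 + n)*(3 + n) (b(n) = (n - 5)*(n + 3) = (-5 + n)*(3 + n))
1/(-860 + √(b(18) - 342)) = 1/(-860 + √((-15 + 18² - 2*18) - 342)) = 1/(-860 + √((-15 + 324 - 36) - 342)) = 1/(-860 + √(273 - 342)) = 1/(-860 + √(-69)) = 1/(-860 + I*√69)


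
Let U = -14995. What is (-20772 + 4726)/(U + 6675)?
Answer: 8023/4160 ≈ 1.9286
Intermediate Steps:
(-20772 + 4726)/(U + 6675) = (-20772 + 4726)/(-14995 + 6675) = -16046/(-8320) = -16046*(-1/8320) = 8023/4160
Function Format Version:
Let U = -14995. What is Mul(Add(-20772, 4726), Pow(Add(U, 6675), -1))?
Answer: Rational(8023, 4160) ≈ 1.9286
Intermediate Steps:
Mul(Add(-20772, 4726), Pow(Add(U, 6675), -1)) = Mul(Add(-20772, 4726), Pow(Add(-14995, 6675), -1)) = Mul(-16046, Pow(-8320, -1)) = Mul(-16046, Rational(-1, 8320)) = Rational(8023, 4160)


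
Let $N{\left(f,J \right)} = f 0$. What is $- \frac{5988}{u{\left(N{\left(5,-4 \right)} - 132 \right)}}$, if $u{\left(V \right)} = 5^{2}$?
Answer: $- \frac{5988}{25} \approx -239.52$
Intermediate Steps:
$N{\left(f,J \right)} = 0$
$u{\left(V \right)} = 25$
$- \frac{5988}{u{\left(N{\left(5,-4 \right)} - 132 \right)}} = - \frac{5988}{25}$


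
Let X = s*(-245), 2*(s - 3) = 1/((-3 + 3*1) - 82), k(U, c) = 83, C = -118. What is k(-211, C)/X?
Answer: -13612/120295 ≈ -0.11316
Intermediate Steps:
s = 491/164 (s = 3 + 1/(2*((-3 + 3*1) - 82)) = 3 + 1/(2*((-3 + 3) - 82)) = 3 + 1/(2*(0 - 82)) = 3 + (½)/(-82) = 3 + (½)*(-1/82) = 3 - 1/164 = 491/164 ≈ 2.9939)
X = -120295/164 (X = (491/164)*(-245) = -120295/164 ≈ -733.51)
k(-211, C)/X = 83/(-120295/164) = 83*(-164/120295) = -13612/120295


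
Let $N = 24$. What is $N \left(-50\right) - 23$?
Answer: $-1223$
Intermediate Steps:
$N \left(-50\right) - 23 = 24 \left(-50\right) - 23 = -1200 - 23 = -1223$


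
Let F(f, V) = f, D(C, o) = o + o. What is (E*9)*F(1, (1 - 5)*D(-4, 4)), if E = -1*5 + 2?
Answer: -27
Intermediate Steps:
D(C, o) = 2*o
E = -3 (E = -5 + 2 = -3)
(E*9)*F(1, (1 - 5)*D(-4, 4)) = -3*9*1 = -27*1 = -27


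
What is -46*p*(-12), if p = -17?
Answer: -9384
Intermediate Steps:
-46*p*(-12) = -46*(-17)*(-12) = 782*(-12) = -9384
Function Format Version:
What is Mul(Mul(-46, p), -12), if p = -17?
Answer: -9384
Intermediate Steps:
Mul(Mul(-46, p), -12) = Mul(Mul(-46, -17), -12) = Mul(782, -12) = -9384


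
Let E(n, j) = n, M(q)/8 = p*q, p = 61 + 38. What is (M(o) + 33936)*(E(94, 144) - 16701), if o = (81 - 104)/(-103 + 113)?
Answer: -2666619204/5 ≈ -5.3332e+8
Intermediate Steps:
p = 99
o = -23/10 ≈ -2.3000
M(q) = 792*q (M(q) = 8*(99*q) = 792*q)
(M(o) + 33936)*(E(94, 144) - 16701) = (792*(-23/10) + 33936)*(94 - 16701) = (-9108/5 + 33936)*(-16607) = (160572/5)*(-16607) = -2666619204/5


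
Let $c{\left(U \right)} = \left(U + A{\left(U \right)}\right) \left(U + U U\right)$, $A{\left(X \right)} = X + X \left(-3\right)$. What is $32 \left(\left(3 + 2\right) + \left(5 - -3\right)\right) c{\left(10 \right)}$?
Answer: $-457600$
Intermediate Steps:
$A{\left(X \right)} = - 2 X$ ($A{\left(X \right)} = X - 3 X = - 2 X$)
$c{\left(U \right)} = - U \left(U + U^{2}\right)$ ($c{\left(U \right)} = \left(U - 2 U\right) \left(U + U U\right) = - U \left(U + U^{2}\right)$)
$32 \left(\left(3 + 2\right) + \left(5 - -3\right)\right) c{\left(10 \right)} = 32 \left(\left(3 + 2\right) + \left(5 - -3\right)\right) 10^{2} \left(-1 - 10\right) = 32 \left(5 + \left(5 + 3\right)\right) 100 \left(-1 - 10\right) = 32 \left(5 + 8\right) 100 \left(-11\right) = 32 \cdot 13 \left(-1100\right) = 32 \left(-14300\right) = -457600$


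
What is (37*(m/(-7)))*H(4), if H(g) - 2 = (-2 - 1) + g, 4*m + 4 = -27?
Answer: 3441/28 ≈ 122.89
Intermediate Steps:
m = -31/4 (m = -1 + (¼)*(-27) = -1 - 27/4 = -31/4 ≈ -7.7500)
H(g) = -1 + g (H(g) = 2 + ((-2 - 1) + g) = 2 + (-3 + g) = -1 + g)
(37*(m/(-7)))*H(4) = (37*(-31/4/(-7)))*(-1 + 4) = (37*(-31/4*(-⅐)))*3 = (37*(31/28))*3 = (1147/28)*3 = 3441/28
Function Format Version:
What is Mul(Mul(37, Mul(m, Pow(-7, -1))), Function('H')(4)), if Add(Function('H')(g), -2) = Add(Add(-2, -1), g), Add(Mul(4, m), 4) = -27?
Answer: Rational(3441, 28) ≈ 122.89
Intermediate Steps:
m = Rational(-31, 4) (m = Add(-1, Mul(Rational(1, 4), -27)) = Add(-1, Rational(-27, 4)) = Rational(-31, 4) ≈ -7.7500)
Function('H')(g) = Add(-1, g) (Function('H')(g) = Add(2, Add(Add(-2, -1), g)) = Add(2, Add(-3, g)) = Add(-1, g))
Mul(Mul(37, Mul(m, Pow(-7, -1))), Function('H')(4)) = Mul(Mul(37, Mul(Rational(-31, 4), Pow(-7, -1))), Add(-1, 4)) = Mul(Mul(37, Mul(Rational(-31, 4), Rational(-1, 7))), 3) = Mul(Mul(37, Rational(31, 28)), 3) = Mul(Rational(1147, 28), 3) = Rational(3441, 28)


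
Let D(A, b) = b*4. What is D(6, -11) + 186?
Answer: 142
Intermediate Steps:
D(A, b) = 4*b
D(6, -11) + 186 = 4*(-11) + 186 = -44 + 186 = 142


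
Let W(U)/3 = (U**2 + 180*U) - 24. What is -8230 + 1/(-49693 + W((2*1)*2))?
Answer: -391394111/47557 ≈ -8230.0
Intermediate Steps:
W(U) = -72 + 3*U**2 + 540*U (W(U) = 3*((U**2 + 180*U) - 24) = 3*(-24 + U**2 + 180*U) = -72 + 3*U**2 + 540*U)
-8230 + 1/(-49693 + W((2*1)*2)) = -8230 + 1/(-49693 + (-72 + 3*((2*1)*2)**2 + 540*((2*1)*2))) = -8230 + 1/(-49693 + (-72 + 3*(2*2)**2 + 540*(2*2))) = -8230 + 1/(-49693 + (-72 + 3*4**2 + 540*4)) = -8230 + 1/(-49693 + (-72 + 3*16 + 2160)) = -8230 + 1/(-49693 + (-72 + 48 + 2160)) = -8230 + 1/(-49693 + 2136) = -8230 + 1/(-47557) = -8230 - 1/47557 = -391394111/47557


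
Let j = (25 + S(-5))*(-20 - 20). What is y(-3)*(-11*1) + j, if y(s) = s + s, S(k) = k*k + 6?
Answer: -2174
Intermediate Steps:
S(k) = 6 + k² (S(k) = k² + 6 = 6 + k²)
j = -2240 (j = (25 + (6 + (-5)²))*(-20 - 20) = (25 + (6 + 25))*(-40) = (25 + 31)*(-40) = 56*(-40) = -2240)
y(s) = 2*s
y(-3)*(-11*1) + j = (2*(-3))*(-11*1) - 2240 = -6*(-11) - 2240 = 66 - 2240 = -2174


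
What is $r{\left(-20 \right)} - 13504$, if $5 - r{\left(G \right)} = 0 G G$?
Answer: $-13499$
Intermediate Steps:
$r{\left(G \right)} = 5$ ($r{\left(G \right)} = 5 - 0 G G = 5 - 0 G = 5 - 0 = 5 + 0 = 5$)
$r{\left(-20 \right)} - 13504 = 5 - 13504 = -13499$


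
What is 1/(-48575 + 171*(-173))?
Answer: -1/78158 ≈ -1.2795e-5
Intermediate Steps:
1/(-48575 + 171*(-173)) = 1/(-48575 - 29583) = 1/(-78158) = -1/78158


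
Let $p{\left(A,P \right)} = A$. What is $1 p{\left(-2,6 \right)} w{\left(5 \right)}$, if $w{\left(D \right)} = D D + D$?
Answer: $-60$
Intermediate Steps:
$w{\left(D \right)} = D + D^{2}$ ($w{\left(D \right)} = D^{2} + D = D + D^{2}$)
$1 p{\left(-2,6 \right)} w{\left(5 \right)} = 1 \left(-2\right) 5 \left(1 + 5\right) = - 2 \cdot 5 \cdot 6 = \left(-2\right) 30 = -60$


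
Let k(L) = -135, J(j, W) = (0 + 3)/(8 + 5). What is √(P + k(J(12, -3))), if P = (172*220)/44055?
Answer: I*√9562783/267 ≈ 11.582*I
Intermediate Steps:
J(j, W) = 3/13
P = 688/801 (P = 37840*(1/44055) = 688/801 ≈ 0.85893)
√(P + k(J(12, -3))) = √(688/801 - 135) = √(-107447/801) = I*√9562783/267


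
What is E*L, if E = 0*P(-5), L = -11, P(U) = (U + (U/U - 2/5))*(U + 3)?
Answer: 0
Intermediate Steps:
P(U) = (3 + U)*(3/5 + U) (P(U) = (U + (1 - 2*1/5))*(3 + U) = (U + (1 - 2/5))*(3 + U) = (U + 3/5)*(3 + U) = (3/5 + U)*(3 + U) = (3 + U)*(3/5 + U))
E = 0 (E = 0*(9/5 + (-5)**2 + (18/5)*(-5)) = 0*(9/5 + 25 - 18) = 0*(44/5) = 0)
E*L = 0*(-11) = 0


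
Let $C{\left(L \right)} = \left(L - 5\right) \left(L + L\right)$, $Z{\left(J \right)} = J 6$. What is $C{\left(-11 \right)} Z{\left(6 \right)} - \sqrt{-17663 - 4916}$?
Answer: $12672 - i \sqrt{22579} \approx 12672.0 - 150.26 i$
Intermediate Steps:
$Z{\left(J \right)} = 6 J$
$C{\left(L \right)} = 2 L \left(-5 + L\right)$ ($C{\left(L \right)} = \left(-5 + L\right) 2 L = 2 L \left(-5 + L\right)$)
$C{\left(-11 \right)} Z{\left(6 \right)} - \sqrt{-17663 - 4916} = 2 \left(-11\right) \left(-5 - 11\right) 6 \cdot 6 - \sqrt{-17663 - 4916} = 2 \left(-11\right) \left(-16\right) 36 - \sqrt{-22579} = 352 \cdot 36 - i \sqrt{22579} = 12672 - i \sqrt{22579}$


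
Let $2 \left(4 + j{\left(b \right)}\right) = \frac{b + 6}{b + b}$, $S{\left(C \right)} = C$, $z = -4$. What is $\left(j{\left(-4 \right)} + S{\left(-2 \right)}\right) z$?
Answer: $\frac{49}{2} \approx 24.5$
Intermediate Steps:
$j{\left(b \right)} = -4 + \frac{6 + b}{4 b}$ ($j{\left(b \right)} = -4 + \frac{\left(b + 6\right) \frac{1}{b + b}}{2} = -4 + \frac{\left(6 + b\right) \frac{1}{2 b}}{2} = -4 + \frac{\frac{1}{2} \frac{1}{b} \left(6 + b\right)}{2} = -4 + \frac{6 + b}{4 b}$)
$\left(j{\left(-4 \right)} + S{\left(-2 \right)}\right) z = \left(\frac{3 \left(2 - -20\right)}{4 \left(-4\right)} - 2\right) \left(-4\right) = \left(\frac{3}{4} \left(- \frac{1}{4}\right) \left(2 + 20\right) - 2\right) \left(-4\right) = \left(\frac{3}{4} \left(- \frac{1}{4}\right) 22 - 2\right) \left(-4\right) = \left(- \frac{33}{8} - 2\right) \left(-4\right) = \left(- \frac{49}{8}\right) \left(-4\right) = \frac{49}{2}$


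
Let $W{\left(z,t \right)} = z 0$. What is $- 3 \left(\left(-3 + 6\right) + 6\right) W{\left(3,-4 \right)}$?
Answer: $0$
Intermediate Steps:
$W{\left(z,t \right)} = 0$
$- 3 \left(\left(-3 + 6\right) + 6\right) W{\left(3,-4 \right)} = - 3 \left(\left(-3 + 6\right) + 6\right) 0 = - 3 \left(3 + 6\right) 0 = \left(-3\right) 9 \cdot 0 = \left(-27\right) 0 = 0$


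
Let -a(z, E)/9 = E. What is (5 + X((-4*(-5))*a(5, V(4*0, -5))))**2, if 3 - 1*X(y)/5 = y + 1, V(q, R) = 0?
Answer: 225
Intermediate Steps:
a(z, E) = -9*E
X(y) = 10 - 5*y (X(y) = 15 - 5*(y + 1) = 15 - 5*(1 + y) = 15 + (-5 - 5*y) = 10 - 5*y)
(5 + X((-4*(-5))*a(5, V(4*0, -5))))**2 = (5 + (10 - 5*(-4*(-5))*(-9*0)))**2 = (5 + (10 - 100*0))**2 = (5 + (10 - 5*0))**2 = (5 + (10 + 0))**2 = (5 + 10)**2 = 15**2 = 225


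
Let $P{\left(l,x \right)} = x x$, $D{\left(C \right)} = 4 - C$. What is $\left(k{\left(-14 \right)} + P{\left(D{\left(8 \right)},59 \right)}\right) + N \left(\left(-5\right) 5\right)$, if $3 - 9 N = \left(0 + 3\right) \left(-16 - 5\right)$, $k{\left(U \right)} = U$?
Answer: $\frac{9851}{3} \approx 3283.7$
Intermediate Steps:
$N = \frac{22}{3}$ ($N = \frac{1}{3} - \frac{\left(0 + 3\right) \left(-16 - 5\right)}{9} = \frac{1}{3} - \frac{3 \left(-21\right)}{9} = \frac{1}{3} - -7 = \frac{1}{3} + 7 = \frac{22}{3} \approx 7.3333$)
$P{\left(l,x \right)} = x^{2}$
$\left(k{\left(-14 \right)} + P{\left(D{\left(8 \right)},59 \right)}\right) + N \left(\left(-5\right) 5\right) = \left(-14 + 59^{2}\right) + \frac{22 \left(\left(-5\right) 5\right)}{3} = \left(-14 + 3481\right) + \frac{22}{3} \left(-25\right) = 3467 - \frac{550}{3} = \frac{9851}{3}$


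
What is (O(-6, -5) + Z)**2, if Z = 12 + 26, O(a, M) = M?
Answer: 1089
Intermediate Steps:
Z = 38
(O(-6, -5) + Z)**2 = (-5 + 38)**2 = 33**2 = 1089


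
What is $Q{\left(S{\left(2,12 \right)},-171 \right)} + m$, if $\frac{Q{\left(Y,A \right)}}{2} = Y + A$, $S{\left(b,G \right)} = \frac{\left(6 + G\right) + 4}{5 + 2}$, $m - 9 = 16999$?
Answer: $\frac{116706}{7} \approx 16672.0$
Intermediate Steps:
$m = 17008$ ($m = 9 + 16999 = 17008$)
$S{\left(b,G \right)} = \frac{10}{7} + \frac{G}{7}$ ($S{\left(b,G \right)} = \frac{10 + G}{7} = \left(10 + G\right) \frac{1}{7} = \frac{10}{7} + \frac{G}{7}$)
$Q{\left(Y,A \right)} = 2 A + 2 Y$ ($Q{\left(Y,A \right)} = 2 \left(Y + A\right) = 2 \left(A + Y\right) = 2 A + 2 Y$)
$Q{\left(S{\left(2,12 \right)},-171 \right)} + m = \left(2 \left(-171\right) + 2 \left(\frac{10}{7} + \frac{1}{7} \cdot 12\right)\right) + 17008 = \left(-342 + 2 \left(\frac{10}{7} + \frac{12}{7}\right)\right) + 17008 = \left(-342 + 2 \cdot \frac{22}{7}\right) + 17008 = \left(-342 + \frac{44}{7}\right) + 17008 = - \frac{2350}{7} + 17008 = \frac{116706}{7}$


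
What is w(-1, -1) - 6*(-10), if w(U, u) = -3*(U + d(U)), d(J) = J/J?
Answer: 60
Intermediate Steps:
d(J) = 1
w(U, u) = -3 - 3*U (w(U, u) = -3*(U + 1) = -3*(1 + U) = -3 - 3*U)
w(-1, -1) - 6*(-10) = (-3 - 3*(-1)) - 6*(-10) = (-3 + 3) + 60 = 0 + 60 = 60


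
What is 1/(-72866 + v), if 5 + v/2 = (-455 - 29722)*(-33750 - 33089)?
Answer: 1/4033928130 ≈ 2.4790e-10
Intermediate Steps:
v = 4034000996 (v = -10 + 2*((-455 - 29722)*(-33750 - 33089)) = -10 + 2*(-30177*(-66839)) = -10 + 2*2017000503 = -10 + 4034001006 = 4034000996)
1/(-72866 + v) = 1/(-72866 + 4034000996) = 1/4033928130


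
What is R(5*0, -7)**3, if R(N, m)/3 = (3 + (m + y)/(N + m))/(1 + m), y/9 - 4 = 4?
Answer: 10648/343 ≈ 31.044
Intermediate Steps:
y = 72 (y = 36 + 9*4 = 36 + 36 = 72)
R(N, m) = 3*(3 + (72 + m)/(N + m))/(1 + m) (R(N, m) = 3*((3 + (m + 72)/(N + m))/(1 + m)) = 3*((3 + (72 + m)/(N + m))/(1 + m)) = 3*(3 + (72 + m)/(N + m))/(1 + m))
R(5*0, -7)**3 = (3*(72 + 3*(5*0) + 4*(-7))/(5*0 - 7 + (-7)**2 + (5*0)*(-7)))**3 = (3*(72 + 3*0 - 28)/(0 - 7 + 49 + 0*(-7)))**3 = (3*(72 + 0 - 28)/(0 - 7 + 49 + 0))**3 = (3*44/42)**3 = (3*(1/42)*44)**3 = (22/7)**3 = 10648/343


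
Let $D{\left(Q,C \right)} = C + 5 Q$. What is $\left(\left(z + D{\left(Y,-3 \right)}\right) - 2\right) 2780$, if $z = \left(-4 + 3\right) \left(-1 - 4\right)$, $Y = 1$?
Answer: $13900$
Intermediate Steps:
$z = 5$ ($z = \left(-1\right) \left(-5\right) = 5$)
$\left(\left(z + D{\left(Y,-3 \right)}\right) - 2\right) 2780 = \left(\left(5 + \left(-3 + 5 \cdot 1\right)\right) - 2\right) 2780 = \left(\left(5 + \left(-3 + 5\right)\right) - 2\right) 2780 = \left(\left(5 + 2\right) - 2\right) 2780 = \left(7 - 2\right) 2780 = 5 \cdot 2780 = 13900$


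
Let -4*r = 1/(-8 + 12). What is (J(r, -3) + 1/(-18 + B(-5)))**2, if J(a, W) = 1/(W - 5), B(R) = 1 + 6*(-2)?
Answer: 1369/53824 ≈ 0.025435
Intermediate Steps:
B(R) = -11 (B(R) = 1 - 12 = -11)
r = -1/16 (r = -1/(4*(-8 + 12)) = -1/4/4 = -1/4*1/4 = -1/16 ≈ -0.062500)
J(a, W) = 1/(-5 + W)
(J(r, -3) + 1/(-18 + B(-5)))**2 = (1/(-5 - 3) + 1/(-18 - 11))**2 = (1/(-8) + 1/(-29))**2 = (-1/8 - 1/29)**2 = (-37/232)**2 = 1369/53824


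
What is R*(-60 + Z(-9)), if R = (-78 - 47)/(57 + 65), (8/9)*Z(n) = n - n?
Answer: 3750/61 ≈ 61.475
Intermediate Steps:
Z(n) = 0 (Z(n) = 9*(n - n)/8 = (9/8)*0 = 0)
R = -125/122 ≈ -1.0246
R*(-60 + Z(-9)) = -125*(-60 + 0)/122 = -125/122*(-60) = 3750/61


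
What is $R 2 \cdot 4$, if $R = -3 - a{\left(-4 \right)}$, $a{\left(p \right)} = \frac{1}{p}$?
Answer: $-22$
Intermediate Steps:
$R = - \frac{11}{4}$ ($R = -3 - \frac{1}{-4} = -3 - - \frac{1}{4} = -3 + \frac{1}{4} = - \frac{11}{4} \approx -2.75$)
$R 2 \cdot 4 = \left(- \frac{11}{4}\right) 2 \cdot 4 = \left(- \frac{11}{2}\right) 4 = -22$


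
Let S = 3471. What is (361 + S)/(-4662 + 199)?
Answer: -3832/4463 ≈ -0.85861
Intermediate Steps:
(361 + S)/(-4662 + 199) = (361 + 3471)/(-4662 + 199) = 3832/(-4463) = 3832*(-1/4463) = -3832/4463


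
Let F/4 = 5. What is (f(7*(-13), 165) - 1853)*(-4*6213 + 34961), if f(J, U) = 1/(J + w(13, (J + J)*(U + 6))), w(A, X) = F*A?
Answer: -3165694004/169 ≈ -1.8732e+7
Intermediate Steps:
F = 20 (F = 4*5 = 20)
w(A, X) = 20*A
f(J, U) = 1/(260 + J) (f(J, U) = 1/(J + 20*13) = 1/(J + 260) = 1/(260 + J))
(f(7*(-13), 165) - 1853)*(-4*6213 + 34961) = (1/(260 + 7*(-13)) - 1853)*(-4*6213 + 34961) = (1/(260 - 91) - 1853)*(-24852 + 34961) = (1/169 - 1853)*10109 = -313156/169*10109 = -3165694004/169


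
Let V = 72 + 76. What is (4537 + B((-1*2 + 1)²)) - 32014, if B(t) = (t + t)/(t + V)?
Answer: -4094071/149 ≈ -27477.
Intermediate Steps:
V = 148
B(t) = 2*t/(148 + t) (B(t) = (t + t)/(t + 148) = (2*t)/(148 + t) = 2*t/(148 + t))
(4537 + B((-1*2 + 1)²)) - 32014 = (4537 + 2*(-1*2 + 1)²/(148 + (-1*2 + 1)²)) - 32014 = (4537 + 2*(-2 + 1)²/(148 + (-2 + 1)²)) - 32014 = (4537 + 2*(-1)²/(148 + (-1)²)) - 32014 = (4537 + 2*1/(148 + 1)) - 32014 = (4537 + 2*1/149) - 32014 = (4537 + 2*1*(1/149)) - 32014 = (4537 + 2/149) - 32014 = 676015/149 - 32014 = -4094071/149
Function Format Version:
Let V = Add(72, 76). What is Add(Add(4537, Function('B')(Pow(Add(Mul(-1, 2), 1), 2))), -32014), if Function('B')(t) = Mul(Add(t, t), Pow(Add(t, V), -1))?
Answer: Rational(-4094071, 149) ≈ -27477.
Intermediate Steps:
V = 148
Function('B')(t) = Mul(2, t, Pow(Add(148, t), -1)) (Function('B')(t) = Mul(Add(t, t), Pow(Add(t, 148), -1)) = Mul(Mul(2, t), Pow(Add(148, t), -1)) = Mul(2, t, Pow(Add(148, t), -1)))
Add(Add(4537, Function('B')(Pow(Add(Mul(-1, 2), 1), 2))), -32014) = Add(Add(4537, Mul(2, Pow(Add(Mul(-1, 2), 1), 2), Pow(Add(148, Pow(Add(Mul(-1, 2), 1), 2)), -1))), -32014) = Add(Add(4537, Mul(2, Pow(Add(-2, 1), 2), Pow(Add(148, Pow(Add(-2, 1), 2)), -1))), -32014) = Add(Add(4537, Mul(2, Pow(-1, 2), Pow(Add(148, Pow(-1, 2)), -1))), -32014) = Add(Add(4537, Mul(2, 1, Pow(Add(148, 1), -1))), -32014) = Add(Add(4537, Mul(2, 1, Pow(149, -1))), -32014) = Add(Add(4537, Mul(2, 1, Rational(1, 149))), -32014) = Add(Add(4537, Rational(2, 149)), -32014) = Add(Rational(676015, 149), -32014) = Rational(-4094071, 149)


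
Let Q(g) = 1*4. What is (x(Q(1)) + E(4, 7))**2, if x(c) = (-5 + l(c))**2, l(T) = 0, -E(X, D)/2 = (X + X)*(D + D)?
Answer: 39601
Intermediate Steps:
Q(g) = 4
E(X, D) = -8*D*X (E(X, D) = -2*(X + X)*(D + D) = -2*2*X*2*D = -8*D*X)
x(c) = 25 (x(c) = (-5 + 0)**2 = (-5)**2 = 25)
(x(Q(1)) + E(4, 7))**2 = (25 - 8*7*4)**2 = (25 - 224)**2 = (-199)**2 = 39601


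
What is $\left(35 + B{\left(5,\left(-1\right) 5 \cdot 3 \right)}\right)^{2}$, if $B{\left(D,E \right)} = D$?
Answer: $1600$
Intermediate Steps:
$\left(35 + B{\left(5,\left(-1\right) 5 \cdot 3 \right)}\right)^{2} = \left(35 + 5\right)^{2} = 40^{2} = 1600$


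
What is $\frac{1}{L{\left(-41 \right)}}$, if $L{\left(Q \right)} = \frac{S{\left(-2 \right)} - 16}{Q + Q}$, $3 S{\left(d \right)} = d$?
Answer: $\frac{123}{25} \approx 4.92$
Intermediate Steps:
$S{\left(d \right)} = \frac{d}{3}$
$L{\left(Q \right)} = - \frac{25}{3 Q}$ ($L{\left(Q \right)} = \frac{\frac{1}{3} \left(-2\right) - 16}{Q + Q} = \frac{- \frac{2}{3} - 16}{2 Q} = - \frac{50 \frac{1}{2 Q}}{3} = - \frac{25}{3 Q}$)
$\frac{1}{L{\left(-41 \right)}} = \frac{1}{\left(- \frac{25}{3}\right) \frac{1}{-41}} = \frac{1}{\left(- \frac{25}{3}\right) \left(- \frac{1}{41}\right)} = \frac{1}{\frac{25}{123}} = \frac{123}{25}$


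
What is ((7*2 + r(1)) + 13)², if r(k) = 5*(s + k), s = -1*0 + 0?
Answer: 1024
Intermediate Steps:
s = 0 (s = 0 + 0 = 0)
r(k) = 5*k (r(k) = 5*(0 + k) = 5*k)
((7*2 + r(1)) + 13)² = ((7*2 + 5*1) + 13)² = ((14 + 5) + 13)² = (19 + 13)² = 32² = 1024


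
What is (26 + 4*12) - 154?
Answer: -80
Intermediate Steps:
(26 + 4*12) - 154 = (26 + 48) - 154 = 74 - 154 = -80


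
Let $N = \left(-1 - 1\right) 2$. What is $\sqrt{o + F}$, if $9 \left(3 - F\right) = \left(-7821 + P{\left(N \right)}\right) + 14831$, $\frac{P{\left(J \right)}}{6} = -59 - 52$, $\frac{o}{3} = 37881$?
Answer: $\frac{\sqrt{1016470}}{3} \approx 336.07$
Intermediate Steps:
$N = -4$ ($N = \left(-2\right) 2 = -4$)
$o = 113643$ ($o = 3 \cdot 37881 = 113643$)
$P{\left(J \right)} = -666$ ($P{\left(J \right)} = 6 \left(-59 - 52\right) = 6 \left(-111\right) = -666$)
$F = - \frac{6317}{9}$ ($F = 3 - \frac{\left(-7821 - 666\right) + 14831}{9} = 3 - \frac{-8487 + 14831}{9} = 3 - \frac{6344}{9} = - \frac{6317}{9} \approx -701.89$)
$\sqrt{o + F} = \sqrt{113643 - \frac{6317}{9}} = \sqrt{\frac{1016470}{9}} = \frac{\sqrt{1016470}}{3}$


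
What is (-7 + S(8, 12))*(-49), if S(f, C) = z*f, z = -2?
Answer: 1127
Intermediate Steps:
S(f, C) = -2*f
(-7 + S(8, 12))*(-49) = (-7 - 2*8)*(-49) = (-7 - 16)*(-49) = -23*(-49) = 1127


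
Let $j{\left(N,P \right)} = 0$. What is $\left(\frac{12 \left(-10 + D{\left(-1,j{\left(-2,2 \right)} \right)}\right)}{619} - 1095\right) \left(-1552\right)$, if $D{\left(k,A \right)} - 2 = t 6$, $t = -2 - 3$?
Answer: $\frac{1052661072}{619} \approx 1.7006 \cdot 10^{6}$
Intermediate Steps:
$t = -5$ ($t = -2 - 3 = -5$)
$D{\left(k,A \right)} = -28$ ($D{\left(k,A \right)} = 2 - 30 = -28$)
$\left(\frac{12 \left(-10 + D{\left(-1,j{\left(-2,2 \right)} \right)}\right)}{619} - 1095\right) \left(-1552\right) = \left(\frac{12 \left(-10 - 28\right)}{619} - 1095\right) \left(-1552\right) = \left(12 \left(-38\right) \frac{1}{619} - 1095\right) \left(-1552\right) = \left(\left(-456\right) \frac{1}{619} - 1095\right) \left(-1552\right) = \left(- \frac{456}{619} - 1095\right) \left(-1552\right) = \left(- \frac{678261}{619}\right) \left(-1552\right) = \frac{1052661072}{619}$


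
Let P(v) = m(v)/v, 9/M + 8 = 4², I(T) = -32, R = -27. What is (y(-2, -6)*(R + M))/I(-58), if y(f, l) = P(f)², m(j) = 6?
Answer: 1863/256 ≈ 7.2773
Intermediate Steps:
M = 9/8 (M = 9/(-8 + 4²) = 9/(-8 + 16) = 9/8 ≈ 1.1250)
P(v) = 6/v
y(f, l) = 36/f² (y(f, l) = (6/f)² = 36/f²)
(y(-2, -6)*(R + M))/I(-58) = ((36/(-2)²)*(-27 + 9/8))/(-32) = ((36*(¼))*(-207/8))*(-1/32) = (9*(-207/8))*(-1/32) = -1863/8*(-1/32) = 1863/256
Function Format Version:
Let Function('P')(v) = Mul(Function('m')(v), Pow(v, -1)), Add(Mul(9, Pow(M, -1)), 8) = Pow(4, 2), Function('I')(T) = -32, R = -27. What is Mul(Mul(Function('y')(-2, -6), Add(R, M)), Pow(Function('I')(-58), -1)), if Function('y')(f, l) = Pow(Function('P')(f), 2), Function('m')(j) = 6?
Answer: Rational(1863, 256) ≈ 7.2773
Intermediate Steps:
M = Rational(9, 8) (M = Mul(9, Pow(Add(-8, Pow(4, 2)), -1)) = Mul(9, Pow(Add(-8, 16), -1)) = Mul(9, Pow(8, -1)) = Mul(9, Rational(1, 8)) = Rational(9, 8) ≈ 1.1250)
Function('P')(v) = Mul(6, Pow(v, -1))
Function('y')(f, l) = Mul(36, Pow(f, -2)) (Function('y')(f, l) = Pow(Mul(6, Pow(f, -1)), 2) = Mul(36, Pow(f, -2)))
Mul(Mul(Function('y')(-2, -6), Add(R, M)), Pow(Function('I')(-58), -1)) = Mul(Mul(Mul(36, Pow(-2, -2)), Add(-27, Rational(9, 8))), Pow(-32, -1)) = Mul(Mul(Mul(36, Rational(1, 4)), Rational(-207, 8)), Rational(-1, 32)) = Mul(Mul(9, Rational(-207, 8)), Rational(-1, 32)) = Mul(Rational(-1863, 8), Rational(-1, 32)) = Rational(1863, 256)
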